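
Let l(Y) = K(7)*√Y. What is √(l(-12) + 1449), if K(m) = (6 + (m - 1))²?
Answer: 3*√(161 + 32*I*√3) ≈ 38.61 + 6.4599*I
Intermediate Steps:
K(m) = (5 + m)² (K(m) = (6 + (-1 + m))² = (5 + m)²)
l(Y) = 144*√Y (l(Y) = (5 + 7)²*√Y = 12²*√Y = 144*√Y)
√(l(-12) + 1449) = √(144*√(-12) + 1449) = √(144*(2*I*√3) + 1449) = √(288*I*√3 + 1449) = √(1449 + 288*I*√3)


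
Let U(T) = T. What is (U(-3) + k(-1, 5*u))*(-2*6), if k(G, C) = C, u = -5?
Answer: 336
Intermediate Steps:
(U(-3) + k(-1, 5*u))*(-2*6) = (-3 + 5*(-5))*(-2*6) = (-3 - 25)*(-12) = -28*(-12) = 336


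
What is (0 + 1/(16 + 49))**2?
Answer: 1/4225 ≈ 0.00023669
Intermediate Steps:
(0 + 1/(16 + 49))**2 = (0 + 1/65)**2 = (1/65)**2 = 1/4225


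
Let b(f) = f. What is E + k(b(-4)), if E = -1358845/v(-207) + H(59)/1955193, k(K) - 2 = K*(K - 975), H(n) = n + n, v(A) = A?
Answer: 1414172204843/134908317 ≈ 10482.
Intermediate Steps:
H(n) = 2*n
k(K) = 2 + K*(-975 + K) (k(K) = 2 + K*(K - 975) = 2 + K*(-975 + K))
E = 885601418837/134908317 (E = -1358845/(-207) + (2*59)/1955193 = -1358845*(-1/207) + 118*(1/1955193) = 1358845/207 + 118/1955193 = 885601418837/134908317 ≈ 6564.5)
E + k(b(-4)) = 885601418837/134908317 + (2 + (-4)² - 975*(-4)) = 885601418837/134908317 + (2 + 16 + 3900) = 885601418837/134908317 + 3918 = 1414172204843/134908317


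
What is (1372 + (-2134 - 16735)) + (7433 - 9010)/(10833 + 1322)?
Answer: -212677612/12155 ≈ -17497.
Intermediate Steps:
(1372 + (-2134 - 16735)) + (7433 - 9010)/(10833 + 1322) = (1372 - 18869) - 1577/12155 = -17497 - 1577*1/12155 = -17497 - 1577/12155 = -212677612/12155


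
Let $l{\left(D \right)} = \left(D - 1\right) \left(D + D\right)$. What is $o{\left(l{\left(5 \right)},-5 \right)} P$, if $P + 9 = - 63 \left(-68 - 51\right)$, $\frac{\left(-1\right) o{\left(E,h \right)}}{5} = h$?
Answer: $187200$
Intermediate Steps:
$l{\left(D \right)} = 2 D \left(-1 + D\right)$ ($l{\left(D \right)} = \left(-1 + D\right) 2 D = 2 D \left(-1 + D\right)$)
$o{\left(E,h \right)} = - 5 h$
$P = 7488$ ($P = -9 - 63 \left(-68 - 51\right) = -9 - -7497 = -9 + 7497 = 7488$)
$o{\left(l{\left(5 \right)},-5 \right)} P = \left(-5\right) \left(-5\right) 7488 = 25 \cdot 7488 = 187200$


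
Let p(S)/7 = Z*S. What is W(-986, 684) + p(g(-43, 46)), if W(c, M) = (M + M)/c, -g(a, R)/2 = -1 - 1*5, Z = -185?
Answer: -7661904/493 ≈ -15541.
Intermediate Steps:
g(a, R) = 12 (g(a, R) = -2*(-1 - 1*5) = -2*(-1 - 5) = -2*(-6) = 12)
p(S) = -1295*S (p(S) = 7*(-185*S) = -1295*S)
W(c, M) = 2*M/c (W(c, M) = (2*M)/c = 2*M/c)
W(-986, 684) + p(g(-43, 46)) = 2*684/(-986) - 1295*12 = 2*684*(-1/986) - 15540 = -684/493 - 15540 = -7661904/493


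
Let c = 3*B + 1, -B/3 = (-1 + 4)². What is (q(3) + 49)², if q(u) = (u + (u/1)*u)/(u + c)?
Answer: 14145121/5929 ≈ 2385.8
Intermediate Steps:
B = -27 (B = -3*(-1 + 4)² = -3*3² = -3*9 = -27)
c = -80 (c = 3*(-27) + 1 = -81 + 1 = -80)
q(u) = (u + u²)/(-80 + u) (q(u) = (u + (u/1)*u)/(u - 80) = (u + (u*1)*u)/(-80 + u) = (u + u*u)/(-80 + u) = (u + u²)/(-80 + u))
(q(3) + 49)² = (3*(1 + 3)/(-80 + 3) + 49)² = (3*4/(-77) + 49)² = (3*(-1/77)*4 + 49)² = (-12/77 + 49)² = (3761/77)² = 14145121/5929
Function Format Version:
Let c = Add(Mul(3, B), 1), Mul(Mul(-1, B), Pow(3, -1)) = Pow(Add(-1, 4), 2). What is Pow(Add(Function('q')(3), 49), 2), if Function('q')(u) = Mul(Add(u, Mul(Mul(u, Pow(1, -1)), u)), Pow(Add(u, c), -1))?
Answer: Rational(14145121, 5929) ≈ 2385.8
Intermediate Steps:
B = -27 (B = Mul(-3, Pow(Add(-1, 4), 2)) = Mul(-3, Pow(3, 2)) = Mul(-3, 9) = -27)
c = -80 (c = Add(Mul(3, -27), 1) = Add(-81, 1) = -80)
Function('q')(u) = Mul(Pow(Add(-80, u), -1), Add(u, Pow(u, 2))) (Function('q')(u) = Mul(Add(u, Mul(Mul(u, Pow(1, -1)), u)), Pow(Add(u, -80), -1)) = Mul(Add(u, Mul(Mul(u, 1), u)), Pow(Add(-80, u), -1)) = Mul(Add(u, Mul(u, u)), Pow(Add(-80, u), -1)) = Mul(Add(u, Pow(u, 2)), Pow(Add(-80, u), -1)) = Mul(Pow(Add(-80, u), -1), Add(u, Pow(u, 2))))
Pow(Add(Function('q')(3), 49), 2) = Pow(Add(Mul(3, Pow(Add(-80, 3), -1), Add(1, 3)), 49), 2) = Pow(Add(Mul(3, Pow(-77, -1), 4), 49), 2) = Pow(Add(Mul(3, Rational(-1, 77), 4), 49), 2) = Pow(Add(Rational(-12, 77), 49), 2) = Pow(Rational(3761, 77), 2) = Rational(14145121, 5929)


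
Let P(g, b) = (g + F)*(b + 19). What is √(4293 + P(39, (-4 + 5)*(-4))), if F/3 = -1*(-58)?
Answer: 24*√13 ≈ 86.533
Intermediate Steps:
F = 174 (F = 3*(-1*(-58)) = 3*58 = 174)
P(g, b) = (19 + b)*(174 + g) (P(g, b) = (g + 174)*(b + 19) = (174 + g)*(19 + b) = (19 + b)*(174 + g))
√(4293 + P(39, (-4 + 5)*(-4))) = √(4293 + (3306 + 19*39 + 174*((-4 + 5)*(-4)) + ((-4 + 5)*(-4))*39)) = √(4293 + (3306 + 741 + 174*(1*(-4)) + (1*(-4))*39)) = √(4293 + (3306 + 741 + 174*(-4) - 4*39)) = √(4293 + (3306 + 741 - 696 - 156)) = √(4293 + 3195) = √7488 = 24*√13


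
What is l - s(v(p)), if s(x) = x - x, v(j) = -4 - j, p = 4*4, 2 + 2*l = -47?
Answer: -49/2 ≈ -24.500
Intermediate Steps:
l = -49/2 (l = -1 + (½)*(-47) = -1 - 47/2 = -49/2 ≈ -24.500)
p = 16
s(x) = 0
l - s(v(p)) = -49/2 - 1*0 = -49/2 + 0 = -49/2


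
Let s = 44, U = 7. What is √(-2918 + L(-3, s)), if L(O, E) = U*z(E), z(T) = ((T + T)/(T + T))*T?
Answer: 3*I*√290 ≈ 51.088*I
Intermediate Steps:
z(T) = T (z(T) = ((2*T)/((2*T)))*T = ((2*T)*(1/(2*T)))*T = 1*T = T)
L(O, E) = 7*E
√(-2918 + L(-3, s)) = √(-2918 + 7*44) = √(-2918 + 308) = √(-2610) = 3*I*√290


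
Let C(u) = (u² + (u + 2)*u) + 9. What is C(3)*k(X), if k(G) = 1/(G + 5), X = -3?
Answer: 33/2 ≈ 16.500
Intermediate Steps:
C(u) = 9 + u² + u*(2 + u) (C(u) = (u² + (2 + u)*u) + 9 = (u² + u*(2 + u)) + 9 = 9 + u² + u*(2 + u))
k(G) = 1/(5 + G)
C(3)*k(X) = (9 + 2*3 + 2*3²)/(5 - 3) = (9 + 6 + 2*9)/2 = (9 + 6 + 18)*(½) = 33*(½) = 33/2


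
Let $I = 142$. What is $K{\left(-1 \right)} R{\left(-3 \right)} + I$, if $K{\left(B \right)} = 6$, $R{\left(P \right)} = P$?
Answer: $124$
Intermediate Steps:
$K{\left(-1 \right)} R{\left(-3 \right)} + I = 6 \left(-3\right) + 142 = -18 + 142 = 124$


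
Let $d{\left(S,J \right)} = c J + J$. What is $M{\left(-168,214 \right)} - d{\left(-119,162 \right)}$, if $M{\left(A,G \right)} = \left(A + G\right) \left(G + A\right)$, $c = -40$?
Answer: $8434$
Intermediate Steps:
$M{\left(A,G \right)} = \left(A + G\right)^{2}$ ($M{\left(A,G \right)} = \left(A + G\right) \left(A + G\right) = \left(A + G\right)^{2}$)
$d{\left(S,J \right)} = - 39 J$ ($d{\left(S,J \right)} = - 40 J + J = - 39 J$)
$M{\left(-168,214 \right)} - d{\left(-119,162 \right)} = \left(-168 + 214\right)^{2} - \left(-39\right) 162 = 46^{2} - -6318 = 2116 + 6318 = 8434$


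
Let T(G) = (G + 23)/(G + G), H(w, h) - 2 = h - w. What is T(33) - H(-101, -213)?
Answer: 3658/33 ≈ 110.85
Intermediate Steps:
H(w, h) = 2 + h - w (H(w, h) = 2 + (h - w) = 2 + h - w)
T(G) = (23 + G)/(2*G) (T(G) = (23 + G)/((2*G)) = (23 + G)*(1/(2*G)) = (23 + G)/(2*G))
T(33) - H(-101, -213) = (1/2)*(23 + 33)/33 - (2 - 213 - 1*(-101)) = (1/2)*(1/33)*56 - (2 - 213 + 101) = 28/33 - 1*(-110) = 28/33 + 110 = 3658/33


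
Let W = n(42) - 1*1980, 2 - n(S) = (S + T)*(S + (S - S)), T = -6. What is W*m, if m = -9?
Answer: 31410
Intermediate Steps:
n(S) = 2 - S*(-6 + S) (n(S) = 2 - (S - 6)*(S + (S - S)) = 2 - (-6 + S)*(S + 0) = 2 - (-6 + S)*S = 2 - S*(-6 + S))
W = -3490 (W = (2 - 1*42**2 + 6*42) - 1*1980 = (2 - 1*1764 + 252) - 1980 = (2 - 1764 + 252) - 1980 = -1510 - 1980 = -3490)
W*m = -3490*(-9) = 31410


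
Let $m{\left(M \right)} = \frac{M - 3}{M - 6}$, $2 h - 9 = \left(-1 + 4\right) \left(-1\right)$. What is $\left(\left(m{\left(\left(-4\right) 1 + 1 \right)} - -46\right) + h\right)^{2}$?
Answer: $\frac{22201}{9} \approx 2466.8$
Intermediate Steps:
$h = 3$ ($h = \frac{9}{2} + \frac{\left(-1 + 4\right) \left(-1\right)}{2} = \frac{9}{2} + \frac{3 \left(-1\right)}{2} = \frac{9}{2} + \frac{1}{2} \left(-3\right) = \frac{9}{2} - \frac{3}{2} = 3$)
$m{\left(M \right)} = \frac{-3 + M}{-6 + M}$
$\left(\left(m{\left(\left(-4\right) 1 + 1 \right)} - -46\right) + h\right)^{2} = \left(\left(\frac{-3 + \left(\left(-4\right) 1 + 1\right)}{-6 + \left(\left(-4\right) 1 + 1\right)} - -46\right) + 3\right)^{2} = \left(\left(\frac{-3 + \left(-4 + 1\right)}{-6 + \left(-4 + 1\right)} + 46\right) + 3\right)^{2} = \left(\left(\frac{-3 - 3}{-6 - 3} + 46\right) + 3\right)^{2} = \left(\left(\frac{1}{-9} \left(-6\right) + 46\right) + 3\right)^{2} = \left(\left(\left(- \frac{1}{9}\right) \left(-6\right) + 46\right) + 3\right)^{2} = \left(\left(\frac{2}{3} + 46\right) + 3\right)^{2} = \left(\frac{140}{3} + 3\right)^{2} = \left(\frac{149}{3}\right)^{2} = \frac{22201}{9}$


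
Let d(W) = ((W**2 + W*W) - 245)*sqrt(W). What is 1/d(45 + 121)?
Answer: sqrt(166)/9107922 ≈ 1.4146e-6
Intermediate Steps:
d(W) = sqrt(W)*(-245 + 2*W**2) (d(W) = ((W**2 + W**2) - 245)*sqrt(W) = (2*W**2 - 245)*sqrt(W) = (-245 + 2*W**2)*sqrt(W) = sqrt(W)*(-245 + 2*W**2))
1/d(45 + 121) = 1/(sqrt(45 + 121)*(-245 + 2*(45 + 121)**2)) = 1/(sqrt(166)*(-245 + 2*166**2)) = 1/(sqrt(166)*(-245 + 2*27556)) = 1/(sqrt(166)*(-245 + 55112)) = 1/(sqrt(166)*54867) = 1/(54867*sqrt(166)) = sqrt(166)/9107922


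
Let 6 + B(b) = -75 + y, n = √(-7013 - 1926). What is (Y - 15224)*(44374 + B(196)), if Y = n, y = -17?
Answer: -674057824 + 44276*I*√8939 ≈ -6.7406e+8 + 4.1861e+6*I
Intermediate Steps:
n = I*√8939 (n = √(-8939) = I*√8939 ≈ 94.546*I)
B(b) = -98 (B(b) = -6 + (-75 - 17) = -6 - 92 = -98)
Y = I*√8939 ≈ 94.546*I
(Y - 15224)*(44374 + B(196)) = (I*√8939 - 15224)*(44374 - 98) = (-15224 + I*√8939)*44276 = -674057824 + 44276*I*√8939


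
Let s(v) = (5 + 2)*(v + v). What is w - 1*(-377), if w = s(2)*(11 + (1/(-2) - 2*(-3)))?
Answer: 839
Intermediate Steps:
s(v) = 14*v (s(v) = 7*(2*v) = 14*v)
w = 462 (w = (14*2)*(11 + (1/(-2) - 2*(-3))) = 28*(11 + (1*(-½) + 6)) = 28*(11 + (-½ + 6)) = 28*(11 + 11/2) = 28*(33/2) = 462)
w - 1*(-377) = 462 - 1*(-377) = 462 + 377 = 839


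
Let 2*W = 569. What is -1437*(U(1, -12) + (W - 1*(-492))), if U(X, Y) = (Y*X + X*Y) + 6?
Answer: -2179929/2 ≈ -1.0900e+6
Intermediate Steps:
W = 569/2 (W = (1/2)*569 = 569/2 ≈ 284.50)
U(X, Y) = 6 + 2*X*Y (U(X, Y) = (X*Y + X*Y) + 6 = 2*X*Y + 6 = 6 + 2*X*Y)
-1437*(U(1, -12) + (W - 1*(-492))) = -1437*((6 + 2*1*(-12)) + (569/2 - 1*(-492))) = -1437*((6 - 24) + (569/2 + 492)) = -1437*(-18 + 1553/2) = -1437*1517/2 = -2179929/2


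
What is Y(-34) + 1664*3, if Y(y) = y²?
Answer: 6148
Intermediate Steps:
Y(-34) + 1664*3 = (-34)² + 1664*3 = 1156 + 4992 = 6148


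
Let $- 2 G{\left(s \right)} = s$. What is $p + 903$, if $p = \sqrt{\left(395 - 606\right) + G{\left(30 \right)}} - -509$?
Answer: $1412 + i \sqrt{226} \approx 1412.0 + 15.033 i$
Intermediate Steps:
$G{\left(s \right)} = - \frac{s}{2}$
$p = 509 + i \sqrt{226}$ ($p = \sqrt{\left(395 - 606\right) - 15} - -509 = \sqrt{\left(395 - 606\right) - 15} + 509 = \sqrt{-211 - 15} + 509 = \sqrt{-226} + 509 = i \sqrt{226} + 509 = 509 + i \sqrt{226} \approx 509.0 + 15.033 i$)
$p + 903 = \left(509 + i \sqrt{226}\right) + 903 = 1412 + i \sqrt{226}$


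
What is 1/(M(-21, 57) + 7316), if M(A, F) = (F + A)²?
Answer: 1/8612 ≈ 0.00011612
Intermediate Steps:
M(A, F) = (A + F)²
1/(M(-21, 57) + 7316) = 1/((-21 + 57)² + 7316) = 1/(36² + 7316) = 1/(1296 + 7316) = 1/8612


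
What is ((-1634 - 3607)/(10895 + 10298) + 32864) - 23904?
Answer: 189884039/21193 ≈ 8959.8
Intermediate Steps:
((-1634 - 3607)/(10895 + 10298) + 32864) - 23904 = (-5241/21193 + 32864) - 23904 = 696481511/21193 - 23904 = 189884039/21193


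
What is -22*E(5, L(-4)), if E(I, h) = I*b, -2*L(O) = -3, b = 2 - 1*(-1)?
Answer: -330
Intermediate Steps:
b = 3 (b = 2 + 1 = 3)
L(O) = 3/2 (L(O) = -½*(-3) = 3/2)
E(I, h) = 3*I (E(I, h) = I*3 = 3*I)
-22*E(5, L(-4)) = -66*5 = -22*15 = -330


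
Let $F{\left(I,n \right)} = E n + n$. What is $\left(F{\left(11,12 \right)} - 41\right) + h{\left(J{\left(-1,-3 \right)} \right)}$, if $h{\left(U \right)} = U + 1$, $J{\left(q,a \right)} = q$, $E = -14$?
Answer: $-197$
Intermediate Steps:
$F{\left(I,n \right)} = - 13 n$ ($F{\left(I,n \right)} = - 14 n + n = - 13 n$)
$h{\left(U \right)} = 1 + U$
$\left(F{\left(11,12 \right)} - 41\right) + h{\left(J{\left(-1,-3 \right)} \right)} = \left(\left(-13\right) 12 - 41\right) + \left(1 - 1\right) = \left(-156 - 41\right) + 0 = -197 + 0 = -197$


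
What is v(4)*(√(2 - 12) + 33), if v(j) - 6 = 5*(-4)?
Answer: -462 - 14*I*√10 ≈ -462.0 - 44.272*I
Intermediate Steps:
v(j) = -14 (v(j) = 6 + 5*(-4) = 6 - 20 = -14)
v(4)*(√(2 - 12) + 33) = -14*(√(2 - 12) + 33) = -14*(√(-10) + 33) = -14*(I*√10 + 33) = -14*(33 + I*√10) = -462 - 14*I*√10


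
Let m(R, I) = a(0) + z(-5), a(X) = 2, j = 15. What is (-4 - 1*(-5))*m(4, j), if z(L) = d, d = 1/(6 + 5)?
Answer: 23/11 ≈ 2.0909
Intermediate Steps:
d = 1/11 ≈ 0.090909
z(L) = 1/11
m(R, I) = 23/11 (m(R, I) = 2 + 1/11 = 23/11)
(-4 - 1*(-5))*m(4, j) = (-4 - 1*(-5))*(23/11) = (-4 + 5)*(23/11) = 1*(23/11) = 23/11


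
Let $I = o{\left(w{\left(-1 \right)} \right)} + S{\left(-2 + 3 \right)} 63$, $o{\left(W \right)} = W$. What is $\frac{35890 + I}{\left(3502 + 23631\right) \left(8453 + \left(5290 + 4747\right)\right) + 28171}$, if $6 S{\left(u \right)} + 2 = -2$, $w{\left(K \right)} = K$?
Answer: $\frac{35847}{501717341} \approx 7.1449 \cdot 10^{-5}$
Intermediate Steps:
$S{\left(u \right)} = - \frac{2}{3}$ ($S{\left(u \right)} = - \frac{1}{3} + \frac{1}{6} \left(-2\right) = - \frac{1}{3} - \frac{1}{3} = - \frac{2}{3}$)
$I = -43$ ($I = -1 - 42 = -43$)
$\frac{35890 + I}{\left(3502 + 23631\right) \left(8453 + \left(5290 + 4747\right)\right) + 28171} = \frac{35890 - 43}{\left(3502 + 23631\right) \left(8453 + \left(5290 + 4747\right)\right) + 28171} = \frac{35847}{27133 \left(8453 + 10037\right) + 28171} = \frac{35847}{27133 \cdot 18490 + 28171} = \frac{35847}{501689170 + 28171} = \frac{35847}{501717341}$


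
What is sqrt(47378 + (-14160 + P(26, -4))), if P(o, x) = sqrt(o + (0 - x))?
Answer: sqrt(33218 + sqrt(30)) ≈ 182.27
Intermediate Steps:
P(o, x) = sqrt(o - x)
sqrt(47378 + (-14160 + P(26, -4))) = sqrt(47378 + (-14160 + sqrt(26 - 1*(-4)))) = sqrt(47378 + (-14160 + sqrt(26 + 4))) = sqrt(47378 + (-14160 + sqrt(30))) = sqrt(33218 + sqrt(30))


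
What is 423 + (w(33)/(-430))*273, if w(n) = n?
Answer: 172881/430 ≈ 402.05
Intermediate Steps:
423 + (w(33)/(-430))*273 = 423 + (33/(-430))*273 = 423 + (33*(-1/430))*273 = 423 - 33/430*273 = 423 - 9009/430 = 172881/430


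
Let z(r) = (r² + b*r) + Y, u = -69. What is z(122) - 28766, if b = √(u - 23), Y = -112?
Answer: -13994 + 244*I*√23 ≈ -13994.0 + 1170.2*I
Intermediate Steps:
b = 2*I*√23 (b = √(-69 - 23) = √(-92) = 2*I*√23 ≈ 9.5917*I)
z(r) = -112 + r² + 2*I*r*√23 (z(r) = (r² + (2*I*√23)*r) - 112 = (r² + 2*I*r*√23) - 112 = -112 + r² + 2*I*r*√23)
z(122) - 28766 = (-112 + 122² + 2*I*122*√23) - 28766 = (-112 + 14884 + 244*I*√23) - 28766 = (14772 + 244*I*√23) - 28766 = -13994 + 244*I*√23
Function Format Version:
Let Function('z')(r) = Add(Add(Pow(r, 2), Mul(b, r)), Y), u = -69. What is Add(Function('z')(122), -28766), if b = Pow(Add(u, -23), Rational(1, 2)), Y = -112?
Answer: Add(-13994, Mul(244, I, Pow(23, Rational(1, 2)))) ≈ Add(-13994., Mul(1170.2, I))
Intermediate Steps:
b = Mul(2, I, Pow(23, Rational(1, 2))) (b = Pow(Add(-69, -23), Rational(1, 2)) = Pow(-92, Rational(1, 2)) = Mul(2, I, Pow(23, Rational(1, 2))) ≈ Mul(9.5917, I))
Function('z')(r) = Add(-112, Pow(r, 2), Mul(2, I, r, Pow(23, Rational(1, 2)))) (Function('z')(r) = Add(Add(Pow(r, 2), Mul(Mul(2, I, Pow(23, Rational(1, 2))), r)), -112) = Add(Add(Pow(r, 2), Mul(2, I, r, Pow(23, Rational(1, 2)))), -112) = Add(-112, Pow(r, 2), Mul(2, I, r, Pow(23, Rational(1, 2)))))
Add(Function('z')(122), -28766) = Add(Add(-112, Pow(122, 2), Mul(2, I, 122, Pow(23, Rational(1, 2)))), -28766) = Add(Add(-112, 14884, Mul(244, I, Pow(23, Rational(1, 2)))), -28766) = Add(Add(14772, Mul(244, I, Pow(23, Rational(1, 2)))), -28766) = Add(-13994, Mul(244, I, Pow(23, Rational(1, 2))))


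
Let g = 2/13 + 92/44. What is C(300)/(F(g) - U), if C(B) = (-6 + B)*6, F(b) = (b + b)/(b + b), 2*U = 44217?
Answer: -3528/44215 ≈ -0.079792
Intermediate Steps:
U = 44217/2 (U = (1/2)*44217 = 44217/2 ≈ 22109.)
g = 321/143 (g = 2*(1/13) + 92*(1/44) = 2/13 + 23/11 = 321/143 ≈ 2.2448)
F(b) = 1 (F(b) = (2*b)/((2*b)) = (2*b)*(1/(2*b)) = 1)
C(B) = -36 + 6*B
C(300)/(F(g) - U) = (-36 + 6*300)/(1 - 1*44217/2) = (-36 + 1800)/(1 - 44217/2) = 1764/(-44215/2) = 1764*(-2/44215) = -3528/44215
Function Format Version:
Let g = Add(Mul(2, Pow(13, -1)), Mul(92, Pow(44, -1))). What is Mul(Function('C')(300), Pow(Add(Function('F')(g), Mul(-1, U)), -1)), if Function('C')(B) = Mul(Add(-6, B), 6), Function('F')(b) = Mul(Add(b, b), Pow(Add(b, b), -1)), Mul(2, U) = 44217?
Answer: Rational(-3528, 44215) ≈ -0.079792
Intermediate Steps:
U = Rational(44217, 2) (U = Mul(Rational(1, 2), 44217) = Rational(44217, 2) ≈ 22109.)
g = Rational(321, 143) (g = Add(Mul(2, Rational(1, 13)), Mul(92, Rational(1, 44))) = Add(Rational(2, 13), Rational(23, 11)) = Rational(321, 143) ≈ 2.2448)
Function('F')(b) = 1 (Function('F')(b) = Mul(Mul(2, b), Pow(Mul(2, b), -1)) = Mul(Mul(2, b), Mul(Rational(1, 2), Pow(b, -1))) = 1)
Function('C')(B) = Add(-36, Mul(6, B))
Mul(Function('C')(300), Pow(Add(Function('F')(g), Mul(-1, U)), -1)) = Mul(Add(-36, Mul(6, 300)), Pow(Add(1, Mul(-1, Rational(44217, 2))), -1)) = Mul(Add(-36, 1800), Pow(Add(1, Rational(-44217, 2)), -1)) = Mul(1764, Pow(Rational(-44215, 2), -1)) = Mul(1764, Rational(-2, 44215)) = Rational(-3528, 44215)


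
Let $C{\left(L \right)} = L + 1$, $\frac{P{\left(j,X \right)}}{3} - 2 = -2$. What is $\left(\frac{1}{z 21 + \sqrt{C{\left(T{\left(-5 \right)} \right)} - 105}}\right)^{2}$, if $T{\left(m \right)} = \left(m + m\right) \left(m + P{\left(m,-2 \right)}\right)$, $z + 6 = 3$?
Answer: $\frac{i}{27 \left(14 \sqrt{6} + 145 i\right)} \approx 0.0002419 + 5.7209 \cdot 10^{-5} i$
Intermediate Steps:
$z = -3$ ($z = -6 + 3 = -3$)
$P{\left(j,X \right)} = 0$ ($P{\left(j,X \right)} = 6 + 3 \left(-2\right) = 6 - 6 = 0$)
$T{\left(m \right)} = 2 m^{2}$ ($T{\left(m \right)} = \left(m + m\right) \left(m + 0\right) = 2 m m = 2 m^{2}$)
$C{\left(L \right)} = 1 + L$
$\left(\frac{1}{z 21 + \sqrt{C{\left(T{\left(-5 \right)} \right)} - 105}}\right)^{2} = \left(\frac{1}{\left(-3\right) 21 + \sqrt{\left(1 + 2 \left(-5\right)^{2}\right) - 105}}\right)^{2} = \left(\frac{1}{-63 + \sqrt{\left(1 + 2 \cdot 25\right) - 105}}\right)^{2} = \left(\frac{1}{-63 + \sqrt{\left(1 + 50\right) - 105}}\right)^{2} = \left(\frac{1}{-63 + \sqrt{51 - 105}}\right)^{2} = \left(\frac{1}{-63 + \sqrt{-54}}\right)^{2} = \left(\frac{1}{-63 + 3 i \sqrt{6}}\right)^{2} = \frac{1}{\left(-63 + 3 i \sqrt{6}\right)^{2}}$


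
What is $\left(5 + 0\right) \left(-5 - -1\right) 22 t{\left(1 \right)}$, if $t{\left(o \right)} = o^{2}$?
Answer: $-440$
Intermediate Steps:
$\left(5 + 0\right) \left(-5 - -1\right) 22 t{\left(1 \right)} = \left(5 + 0\right) \left(-5 - -1\right) 22 \cdot 1^{2} = 5 \left(-5 + 1\right) 22 \cdot 1 = 5 \left(-4\right) 22 \cdot 1 = \left(-20\right) 22 \cdot 1 = \left(-440\right) 1 = -440$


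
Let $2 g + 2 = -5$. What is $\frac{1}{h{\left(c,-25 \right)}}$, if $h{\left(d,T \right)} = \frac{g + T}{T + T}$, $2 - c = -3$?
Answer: $\frac{100}{57} \approx 1.7544$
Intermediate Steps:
$c = 5$ ($c = 2 - -3 = 2 + 3 = 5$)
$g = - \frac{7}{2}$ ($g = -1 + \frac{1}{2} \left(-5\right) = -1 - \frac{5}{2} = - \frac{7}{2} \approx -3.5$)
$h{\left(d,T \right)} = \frac{- \frac{7}{2} + T}{2 T}$ ($h{\left(d,T \right)} = \frac{- \frac{7}{2} + T}{T + T} = \frac{- \frac{7}{2} + T}{2 T}$)
$\frac{1}{h{\left(c,-25 \right)}} = \frac{1}{\frac{1}{4} \frac{1}{-25} \left(-7 + 2 \left(-25\right)\right)} = \frac{1}{\frac{1}{4} \left(- \frac{1}{25}\right) \left(-7 - 50\right)} = \frac{1}{\frac{1}{4} \left(- \frac{1}{25}\right) \left(-57\right)} = \frac{1}{\frac{57}{100}} = \frac{100}{57}$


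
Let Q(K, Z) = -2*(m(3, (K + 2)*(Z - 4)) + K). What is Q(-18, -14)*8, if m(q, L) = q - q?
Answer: 288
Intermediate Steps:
m(q, L) = 0
Q(K, Z) = -2*K (Q(K, Z) = -2*(0 + K) = -2*K)
Q(-18, -14)*8 = -2*(-18)*8 = 36*8 = 288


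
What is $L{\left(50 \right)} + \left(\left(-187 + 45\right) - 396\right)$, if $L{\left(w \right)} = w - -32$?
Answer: $-456$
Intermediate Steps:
$L{\left(w \right)} = 32 + w$ ($L{\left(w \right)} = w + 32 = 32 + w$)
$L{\left(50 \right)} + \left(\left(-187 + 45\right) - 396\right) = \left(32 + 50\right) + \left(\left(-187 + 45\right) - 396\right) = 82 - 538 = -456$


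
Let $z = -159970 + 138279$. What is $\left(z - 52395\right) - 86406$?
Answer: $-160492$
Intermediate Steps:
$z = -21691$
$\left(z - 52395\right) - 86406 = \left(-21691 - 52395\right) - 86406 = -74086 - 86406 = -160492$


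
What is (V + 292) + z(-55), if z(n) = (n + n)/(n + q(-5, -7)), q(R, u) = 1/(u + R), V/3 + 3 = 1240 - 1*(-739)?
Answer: 4112740/661 ≈ 6222.0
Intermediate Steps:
V = 5928 (V = -9 + 3*(1240 - 1*(-739)) = -9 + 3*(1240 + 739) = -9 + 3*1979 = -9 + 5937 = 5928)
q(R, u) = 1/(R + u)
z(n) = 2*n/(-1/12 + n) (z(n) = (n + n)/(n + 1/(-5 - 7)) = (2*n)/(n + 1/(-12)) = (2*n)/(n - 1/12) = (2*n)/(-1/12 + n) = 2*n/(-1/12 + n))
(V + 292) + z(-55) = (5928 + 292) + 24*(-55)/(-1 + 12*(-55)) = 6220 + 24*(-55)/(-1 - 660) = 6220 + 24*(-55)/(-661) = 6220 + 24*(-55)*(-1/661) = 6220 + 1320/661 = 4112740/661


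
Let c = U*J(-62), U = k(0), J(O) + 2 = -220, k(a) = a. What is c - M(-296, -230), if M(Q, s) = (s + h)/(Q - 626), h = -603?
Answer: -833/922 ≈ -0.90347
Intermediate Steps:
J(O) = -222 (J(O) = -2 - 220 = -222)
M(Q, s) = (-603 + s)/(-626 + Q) (M(Q, s) = (s - 603)/(Q - 626) = (-603 + s)/(-626 + Q))
U = 0
c = 0 (c = 0*(-222) = 0)
c - M(-296, -230) = 0 - (-603 - 230)/(-626 - 296) = 0 - (-833)/(-922) = 0 - (-1)*(-833)/922 = 0 - 1*833/922 = 0 - 833/922 = -833/922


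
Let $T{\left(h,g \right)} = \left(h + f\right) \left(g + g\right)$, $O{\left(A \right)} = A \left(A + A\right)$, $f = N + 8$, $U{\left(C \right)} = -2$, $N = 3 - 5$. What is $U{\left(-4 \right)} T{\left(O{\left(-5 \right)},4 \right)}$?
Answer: $-896$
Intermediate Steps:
$N = -2$ ($N = 3 - 5 = -2$)
$f = 6$ ($f = -2 + 8 = 6$)
$O{\left(A \right)} = 2 A^{2}$ ($O{\left(A \right)} = A 2 A = 2 A^{2}$)
$T{\left(h,g \right)} = 2 g \left(6 + h\right)$ ($T{\left(h,g \right)} = \left(h + 6\right) \left(g + g\right) = \left(6 + h\right) 2 g = 2 g \left(6 + h\right)$)
$U{\left(-4 \right)} T{\left(O{\left(-5 \right)},4 \right)} = - 2 \cdot 2 \cdot 4 \left(6 + 2 \left(-5\right)^{2}\right) = - 2 \cdot 2 \cdot 4 \left(6 + 2 \cdot 25\right) = - 2 \cdot 2 \cdot 4 \left(6 + 50\right) = - 2 \cdot 2 \cdot 4 \cdot 56 = \left(-2\right) 448 = -896$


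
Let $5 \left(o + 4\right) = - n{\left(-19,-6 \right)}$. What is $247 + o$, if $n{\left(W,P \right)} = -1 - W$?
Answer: $\frac{1197}{5} \approx 239.4$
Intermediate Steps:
$o = - \frac{38}{5}$ ($o = -4 + \frac{\left(-1\right) \left(-1 - -19\right)}{5} = -4 + \frac{\left(-1\right) \left(-1 + 19\right)}{5} = -4 + \frac{\left(-1\right) 18}{5} = -4 + \frac{1}{5} \left(-18\right) = -4 - \frac{18}{5} = - \frac{38}{5} \approx -7.6$)
$247 + o = 247 - \frac{38}{5} = \frac{1197}{5}$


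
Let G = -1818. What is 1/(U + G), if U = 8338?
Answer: 1/6520 ≈ 0.00015337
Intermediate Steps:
1/(U + G) = 1/(8338 - 1818) = 1/6520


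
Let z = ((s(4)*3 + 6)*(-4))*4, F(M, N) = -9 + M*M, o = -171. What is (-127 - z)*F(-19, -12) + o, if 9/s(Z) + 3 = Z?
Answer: 140981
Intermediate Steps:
s(Z) = 9/(-3 + Z)
F(M, N) = -9 + M²
z = -528 (z = (((9/(-3 + 4))*3 + 6)*(-4))*4 = (((9/1)*3 + 6)*(-4))*4 = (((9*1)*3 + 6)*(-4))*4 = ((9*3 + 6)*(-4))*4 = ((27 + 6)*(-4))*4 = (33*(-4))*4 = -132*4 = -528)
(-127 - z)*F(-19, -12) + o = (-127 - 1*(-528))*(-9 + (-19)²) - 171 = (-127 + 528)*(-9 + 361) - 171 = 401*352 - 171 = 141152 - 171 = 140981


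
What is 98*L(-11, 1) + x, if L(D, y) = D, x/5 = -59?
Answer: -1373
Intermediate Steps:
x = -295 (x = 5*(-59) = -295)
98*L(-11, 1) + x = 98*(-11) - 295 = -1078 - 295 = -1373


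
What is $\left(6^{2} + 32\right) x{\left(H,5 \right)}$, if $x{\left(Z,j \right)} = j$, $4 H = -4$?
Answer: $340$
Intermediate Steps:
$H = -1$ ($H = \frac{1}{4} \left(-4\right) = -1$)
$\left(6^{2} + 32\right) x{\left(H,5 \right)} = \left(6^{2} + 32\right) 5 = \left(36 + 32\right) 5 = 68 \cdot 5 = 340$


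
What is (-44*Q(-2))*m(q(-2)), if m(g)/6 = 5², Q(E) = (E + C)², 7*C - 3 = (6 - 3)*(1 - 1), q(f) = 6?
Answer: -798600/49 ≈ -16298.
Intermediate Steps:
C = 3/7 (C = 3/7 + ((6 - 3)*(1 - 1))/7 = 3/7 + (3*0)/7 = 3/7 + (⅐)*0 = 3/7 + 0 = 3/7 ≈ 0.42857)
Q(E) = (3/7 + E)² (Q(E) = (E + 3/7)² = (3/7 + E)²)
m(g) = 150 (m(g) = 6*5² = 6*25 = 150)
(-44*Q(-2))*m(q(-2)) = -44*(3 + 7*(-2))²/49*150 = -44*(3 - 14)²/49*150 = -44*(-11)²/49*150 = -44*121/49*150 = -5324/49*150 = -798600/49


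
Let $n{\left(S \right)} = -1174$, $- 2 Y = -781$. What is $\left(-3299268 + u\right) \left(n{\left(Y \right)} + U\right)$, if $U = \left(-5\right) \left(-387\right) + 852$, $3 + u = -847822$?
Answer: $-6689261009$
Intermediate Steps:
$Y = \frac{781}{2}$ ($Y = \left(- \frac{1}{2}\right) \left(-781\right) = \frac{781}{2} \approx 390.5$)
$u = -847825$ ($u = -3 - 847822 = -847825$)
$U = 2787$ ($U = 1935 + 852 = 2787$)
$\left(-3299268 + u\right) \left(n{\left(Y \right)} + U\right) = \left(-3299268 - 847825\right) \left(-1174 + 2787\right) = \left(-4147093\right) 1613 = -6689261009$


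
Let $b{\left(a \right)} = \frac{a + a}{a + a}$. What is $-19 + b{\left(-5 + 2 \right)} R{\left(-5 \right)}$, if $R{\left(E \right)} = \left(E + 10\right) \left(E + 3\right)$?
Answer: $-29$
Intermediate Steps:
$R{\left(E \right)} = \left(3 + E\right) \left(10 + E\right)$ ($R{\left(E \right)} = \left(10 + E\right) \left(3 + E\right) = \left(3 + E\right) \left(10 + E\right)$)
$b{\left(a \right)} = 1$ ($b{\left(a \right)} = \frac{2 a}{2 a} = 2 a \frac{1}{2 a} = 1$)
$-19 + b{\left(-5 + 2 \right)} R{\left(-5 \right)} = -19 + 1 \left(30 + \left(-5\right)^{2} + 13 \left(-5\right)\right) = -19 + 1 \left(30 + 25 - 65\right) = -19 + 1 \left(-10\right) = -19 - 10 = -29$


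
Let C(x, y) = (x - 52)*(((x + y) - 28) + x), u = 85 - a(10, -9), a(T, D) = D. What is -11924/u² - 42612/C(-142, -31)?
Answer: -146245805/73495639 ≈ -1.9899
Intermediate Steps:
u = 94 (u = 85 - 1*(-9) = 85 + 9 = 94)
C(x, y) = (-52 + x)*(-28 + y + 2*x) (C(x, y) = (-52 + x)*((-28 + x + y) + x) = (-52 + x)*(-28 + y + 2*x))
-11924/u² - 42612/C(-142, -31) = -11924/(94²) - 42612/(1456 - 132*(-142) - 52*(-31) + 2*(-142)² - 142*(-31)) = -11924/8836 - 42612/(1456 + 18744 + 1612 + 2*20164 + 4402) = -11924*1/8836 - 42612/(1456 + 18744 + 1612 + 40328 + 4402) = -2981/2209 - 42612/66542 = -2981/2209 - 42612*1/66542 = -2981/2209 - 21306/33271 = -146245805/73495639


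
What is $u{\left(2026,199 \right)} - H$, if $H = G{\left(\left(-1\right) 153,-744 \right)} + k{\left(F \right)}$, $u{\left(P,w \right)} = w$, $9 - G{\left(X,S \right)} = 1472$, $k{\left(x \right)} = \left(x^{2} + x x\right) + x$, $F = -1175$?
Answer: $-2758413$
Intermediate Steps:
$k{\left(x \right)} = x + 2 x^{2}$ ($k{\left(x \right)} = \left(x^{2} + x^{2}\right) + x = 2 x^{2} + x = x + 2 x^{2}$)
$G{\left(X,S \right)} = -1463$ ($G{\left(X,S \right)} = 9 - 1472 = -1463$)
$H = 2758612$ ($H = -1463 - 1175 \left(1 + 2 \left(-1175\right)\right) = -1463 - 1175 \left(1 - 2350\right) = -1463 - -2760075 = -1463 + 2760075 = 2758612$)
$u{\left(2026,199 \right)} - H = 199 - 2758612 = -2758413$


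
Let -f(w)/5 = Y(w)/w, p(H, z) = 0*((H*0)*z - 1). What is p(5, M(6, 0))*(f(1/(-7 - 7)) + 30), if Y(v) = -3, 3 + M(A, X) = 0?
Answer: 0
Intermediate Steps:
M(A, X) = -3 (M(A, X) = -3 + 0 = -3)
p(H, z) = 0 (p(H, z) = 0*(0*z - 1) = 0*(0 - 1) = 0*(-1) = 0)
f(w) = 15/w (f(w) = -(-15)/w = 15/w)
p(5, M(6, 0))*(f(1/(-7 - 7)) + 30) = 0*(15/(1/(-7 - 7)) + 30) = 0*(15/(1/(-14)) + 30) = 0*(15/(-1/14) + 30) = 0*(15*(-14) + 30) = 0*(-210 + 30) = 0*(-180) = 0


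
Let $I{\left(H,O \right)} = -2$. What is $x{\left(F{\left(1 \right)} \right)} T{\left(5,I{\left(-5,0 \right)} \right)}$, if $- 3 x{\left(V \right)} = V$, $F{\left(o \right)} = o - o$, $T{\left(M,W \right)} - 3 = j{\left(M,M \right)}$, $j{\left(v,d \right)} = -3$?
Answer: $0$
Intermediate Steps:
$T{\left(M,W \right)} = 0$ ($T{\left(M,W \right)} = 3 - 3 = 0$)
$F{\left(o \right)} = 0$
$x{\left(V \right)} = - \frac{V}{3}$
$x{\left(F{\left(1 \right)} \right)} T{\left(5,I{\left(-5,0 \right)} \right)} = \left(- \frac{1}{3}\right) 0 \cdot 0 = 0 \cdot 0 = 0$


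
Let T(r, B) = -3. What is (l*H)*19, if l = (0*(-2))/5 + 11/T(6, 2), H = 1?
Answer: -209/3 ≈ -69.667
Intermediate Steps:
l = -11/3 (l = (0*(-2))/5 + 11/(-3) = 0*(1/5) + 11*(-1/3) = 0 - 11/3 = -11/3 ≈ -3.6667)
(l*H)*19 = -11/3*1*19 = -11/3*19 = -209/3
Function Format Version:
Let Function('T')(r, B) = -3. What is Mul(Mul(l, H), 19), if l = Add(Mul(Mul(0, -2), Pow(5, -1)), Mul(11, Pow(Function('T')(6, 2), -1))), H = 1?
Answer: Rational(-209, 3) ≈ -69.667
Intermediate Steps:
l = Rational(-11, 3) (l = Add(Mul(Mul(0, -2), Pow(5, -1)), Mul(11, Pow(-3, -1))) = Add(Mul(0, Rational(1, 5)), Mul(11, Rational(-1, 3))) = Add(0, Rational(-11, 3)) = Rational(-11, 3) ≈ -3.6667)
Mul(Mul(l, H), 19) = Mul(Mul(Rational(-11, 3), 1), 19) = Mul(Rational(-11, 3), 19) = Rational(-209, 3)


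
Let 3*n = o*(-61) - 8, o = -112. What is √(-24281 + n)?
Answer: I*√198057/3 ≈ 148.35*I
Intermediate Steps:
n = 6824/3 (n = (-112*(-61) - 8)/3 = (6832 - 8)/3 = (⅓)*6824 = 6824/3 ≈ 2274.7)
√(-24281 + n) = √(-24281 + 6824/3) = √(-66019/3) = I*√198057/3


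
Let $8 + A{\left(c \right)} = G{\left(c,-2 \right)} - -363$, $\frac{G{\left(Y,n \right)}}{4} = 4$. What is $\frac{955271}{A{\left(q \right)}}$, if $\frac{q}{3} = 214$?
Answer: $\frac{955271}{371} \approx 2574.9$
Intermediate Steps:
$q = 642$ ($q = 3 \cdot 214 = 642$)
$G{\left(Y,n \right)} = 16$ ($G{\left(Y,n \right)} = 4 \cdot 4 = 16$)
$A{\left(c \right)} = 371$ ($A{\left(c \right)} = -8 + \left(16 - -363\right) = -8 + \left(16 + 363\right) = -8 + 379 = 371$)
$\frac{955271}{A{\left(q \right)}} = \frac{955271}{371}$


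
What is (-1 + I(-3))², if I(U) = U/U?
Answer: 0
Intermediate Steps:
I(U) = 1
(-1 + I(-3))² = (-1 + 1)² = 0² = 0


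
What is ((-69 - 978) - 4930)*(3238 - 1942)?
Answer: -7746192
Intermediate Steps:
((-69 - 978) - 4930)*(3238 - 1942) = (-1047 - 4930)*1296 = -5977*1296 = -7746192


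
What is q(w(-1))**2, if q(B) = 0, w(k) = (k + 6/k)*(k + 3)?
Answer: 0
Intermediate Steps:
w(k) = (3 + k)*(k + 6/k) (w(k) = (k + 6/k)*(3 + k) = (3 + k)*(k + 6/k))
q(w(-1))**2 = 0**2 = 0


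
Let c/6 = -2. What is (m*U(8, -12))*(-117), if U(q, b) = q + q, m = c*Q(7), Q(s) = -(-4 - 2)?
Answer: 134784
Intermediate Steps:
c = -12 (c = 6*(-2) = -12)
Q(s) = 6 (Q(s) = -1*(-6) = 6)
m = -72 (m = -12*6 = -72)
U(q, b) = 2*q
(m*U(8, -12))*(-117) = -144*8*(-117) = -72*16*(-117) = -1152*(-117) = 134784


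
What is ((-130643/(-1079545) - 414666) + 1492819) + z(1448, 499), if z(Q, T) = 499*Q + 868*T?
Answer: 2411527694808/1079545 ≈ 2.2338e+6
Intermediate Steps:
((-130643/(-1079545) - 414666) + 1492819) + z(1448, 499) = ((-130643/(-1079545) - 414666) + 1492819) + (499*1448 + 868*499) = ((-130643*(-1/1079545) - 414666) + 1492819) + (722552 + 433132) = ((130643/1079545 - 414666) + 1492819) + 1155684 = (-447650476327/1079545 + 1492819) + 1155684 = 1163914811028/1079545 + 1155684 = 2411527694808/1079545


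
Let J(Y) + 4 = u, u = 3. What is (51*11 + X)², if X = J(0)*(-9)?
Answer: 324900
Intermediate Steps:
J(Y) = -1 (J(Y) = -4 + 3 = -1)
X = 9 (X = -1*(-9) = 9)
(51*11 + X)² = (51*11 + 9)² = (561 + 9)² = 570² = 324900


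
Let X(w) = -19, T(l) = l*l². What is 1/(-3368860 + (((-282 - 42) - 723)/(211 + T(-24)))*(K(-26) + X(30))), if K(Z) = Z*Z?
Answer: -13613/45859603301 ≈ -2.9684e-7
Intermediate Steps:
K(Z) = Z²
T(l) = l³
1/(-3368860 + (((-282 - 42) - 723)/(211 + T(-24)))*(K(-26) + X(30))) = 1/(-3368860 + (((-282 - 42) - 723)/(211 + (-24)³))*((-26)² - 19)) = 1/(-3368860 + ((-324 - 723)/(211 - 13824))*(676 - 19)) = 1/(-3368860 - 1047/(-13613)*657) = 1/(-3368860 - 1047*(-1/13613)*657) = 1/(-3368860 + (1047/13613)*657) = 1/(-3368860 + 687879/13613) = 1/(-45859603301/13613) = -13613/45859603301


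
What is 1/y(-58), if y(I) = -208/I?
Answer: 29/104 ≈ 0.27885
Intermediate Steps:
1/y(-58) = 1/(-208/(-58)) = 1/(-208*(-1/58)) = 1/(104/29) = 29/104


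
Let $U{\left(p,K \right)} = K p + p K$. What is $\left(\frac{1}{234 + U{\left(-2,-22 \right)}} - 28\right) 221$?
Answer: $- \frac{1992315}{322} \approx -6187.3$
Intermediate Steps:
$U{\left(p,K \right)} = 2 K p$ ($U{\left(p,K \right)} = K p + K p = 2 K p$)
$\left(\frac{1}{234 + U{\left(-2,-22 \right)}} - 28\right) 221 = \left(\frac{1}{234 + 2 \left(-22\right) \left(-2\right)} - 28\right) 221 = \left(\frac{1}{234 + 88} - 28\right) 221 = \left(\frac{1}{322} - 28\right) 221 = \left(- \frac{9015}{322}\right) 221 = - \frac{1992315}{322}$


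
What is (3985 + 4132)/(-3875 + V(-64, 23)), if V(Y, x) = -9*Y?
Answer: -8117/3299 ≈ -2.4604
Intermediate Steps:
(3985 + 4132)/(-3875 + V(-64, 23)) = (3985 + 4132)/(-3875 - 9*(-64)) = 8117/(-3875 + 576) = 8117/(-3299) = 8117*(-1/3299) = -8117/3299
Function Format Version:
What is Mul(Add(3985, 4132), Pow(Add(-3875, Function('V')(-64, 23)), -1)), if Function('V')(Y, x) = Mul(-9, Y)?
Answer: Rational(-8117, 3299) ≈ -2.4604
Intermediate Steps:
Mul(Add(3985, 4132), Pow(Add(-3875, Function('V')(-64, 23)), -1)) = Mul(Add(3985, 4132), Pow(Add(-3875, Mul(-9, -64)), -1)) = Mul(8117, Pow(Add(-3875, 576), -1)) = Mul(8117, Pow(-3299, -1)) = Mul(8117, Rational(-1, 3299)) = Rational(-8117, 3299)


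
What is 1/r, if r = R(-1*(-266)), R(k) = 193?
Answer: 1/193 ≈ 0.0051813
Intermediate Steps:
r = 193
1/r = 1/193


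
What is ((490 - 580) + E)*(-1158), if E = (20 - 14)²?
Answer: 62532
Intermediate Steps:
E = 36 (E = 6² = 36)
((490 - 580) + E)*(-1158) = ((490 - 580) + 36)*(-1158) = (-90 + 36)*(-1158) = -54*(-1158) = 62532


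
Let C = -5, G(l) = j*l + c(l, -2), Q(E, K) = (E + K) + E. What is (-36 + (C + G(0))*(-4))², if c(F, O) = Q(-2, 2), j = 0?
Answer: 64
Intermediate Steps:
Q(E, K) = K + 2*E
c(F, O) = -2 (c(F, O) = 2 + 2*(-2) = 2 - 4 = -2)
G(l) = -2 (G(l) = 0*l - 2 = 0 - 2 = -2)
(-36 + (C + G(0))*(-4))² = (-36 + (-5 - 2)*(-4))² = (-36 - 7*(-4))² = (-36 + 28)² = (-8)² = 64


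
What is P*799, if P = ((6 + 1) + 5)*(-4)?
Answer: -38352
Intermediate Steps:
P = -48 (P = (7 + 5)*(-4) = 12*(-4) = -48)
P*799 = -48*799 = -38352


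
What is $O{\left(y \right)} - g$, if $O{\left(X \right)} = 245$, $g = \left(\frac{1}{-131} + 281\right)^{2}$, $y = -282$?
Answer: $- \frac{1350771655}{17161} \approx -78712.0$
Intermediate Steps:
$g = \frac{1354976100}{17161}$ ($g = \left(- \frac{1}{131} + 281\right)^{2} = \left(\frac{36810}{131}\right)^{2} = \frac{1354976100}{17161} \approx 78957.0$)
$O{\left(y \right)} - g = 245 - \frac{1354976100}{17161} = - \frac{1350771655}{17161}$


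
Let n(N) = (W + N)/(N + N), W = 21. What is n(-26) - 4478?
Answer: -232851/52 ≈ -4477.9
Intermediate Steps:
n(N) = (21 + N)/(2*N) (n(N) = (21 + N)/(N + N) = (21 + N)/((2*N)) = (21 + N)*(1/(2*N)) = (21 + N)/(2*N))
n(-26) - 4478 = (½)*(21 - 26)/(-26) - 4478 = (½)*(-1/26)*(-5) - 4478 = 5/52 - 4478 = -232851/52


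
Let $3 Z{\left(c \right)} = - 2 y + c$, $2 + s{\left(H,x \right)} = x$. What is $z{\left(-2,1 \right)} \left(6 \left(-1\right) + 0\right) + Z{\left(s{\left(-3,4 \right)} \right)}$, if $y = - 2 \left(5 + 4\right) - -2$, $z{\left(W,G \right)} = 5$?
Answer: $- \frac{56}{3} \approx -18.667$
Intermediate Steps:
$s{\left(H,x \right)} = -2 + x$
$y = -16$ ($y = \left(-2\right) 9 + 2 = -18 + 2 = -16$)
$Z{\left(c \right)} = \frac{32}{3} + \frac{c}{3}$ ($Z{\left(c \right)} = \frac{\left(-2\right) \left(-16\right) + c}{3} = \frac{32 + c}{3} = \frac{32}{3} + \frac{c}{3}$)
$z{\left(-2,1 \right)} \left(6 \left(-1\right) + 0\right) + Z{\left(s{\left(-3,4 \right)} \right)} = 5 \left(6 \left(-1\right) + 0\right) + \left(\frac{32}{3} + \frac{-2 + 4}{3}\right) = 5 \left(-6 + 0\right) + \left(\frac{32}{3} + \frac{1}{3} \cdot 2\right) = 5 \left(-6\right) + \left(\frac{32}{3} + \frac{2}{3}\right) = -30 + \frac{34}{3} = - \frac{56}{3}$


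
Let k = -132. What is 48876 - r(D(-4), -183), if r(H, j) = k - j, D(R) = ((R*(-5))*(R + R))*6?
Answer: 48825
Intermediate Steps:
D(R) = -60*R² (D(R) = ((-5*R)*(2*R))*6 = -10*R²*6 = -60*R²)
r(H, j) = -132 - j
48876 - r(D(-4), -183) = 48876 - (-132 - 1*(-183)) = 48876 - (-132 + 183) = 48876 - 1*51 = 48876 - 51 = 48825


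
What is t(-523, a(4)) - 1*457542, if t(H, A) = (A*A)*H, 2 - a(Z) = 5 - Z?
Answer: -458065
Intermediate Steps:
a(Z) = -3 + Z (a(Z) = 2 - (5 - Z) = 2 + (-5 + Z) = -3 + Z)
t(H, A) = H*A² (t(H, A) = A²*H = H*A²)
t(-523, a(4)) - 1*457542 = -523*(-3 + 4)² - 1*457542 = -523*1² - 457542 = -523*1 - 457542 = -523 - 457542 = -458065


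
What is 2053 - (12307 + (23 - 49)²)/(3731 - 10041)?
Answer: 12967413/6310 ≈ 2055.1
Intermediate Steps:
2053 - (12307 + (23 - 49)²)/(3731 - 10041) = 2053 - (12307 + (-26)²)/(-6310) = 2053 - (12307 + 676)*(-1)/6310 = 2053 - 12983*(-1)/6310 = 2053 - 1*(-12983/6310) = 2053 + 12983/6310 = 12967413/6310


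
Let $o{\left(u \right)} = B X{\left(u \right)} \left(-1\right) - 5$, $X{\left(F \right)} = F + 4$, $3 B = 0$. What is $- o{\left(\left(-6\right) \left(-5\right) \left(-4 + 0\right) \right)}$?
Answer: $5$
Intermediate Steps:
$B = 0$ ($B = \frac{1}{3} \cdot 0 = 0$)
$X{\left(F \right)} = 4 + F$
$o{\left(u \right)} = -5$ ($o{\left(u \right)} = 0 \left(4 + u\right) \left(-1\right) - 5 = 0 \left(-1\right) - 5 = 0 - 5 = -5$)
$- o{\left(\left(-6\right) \left(-5\right) \left(-4 + 0\right) \right)} = \left(-1\right) \left(-5\right) = 5$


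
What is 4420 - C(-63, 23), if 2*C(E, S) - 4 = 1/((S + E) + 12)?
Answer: 247409/56 ≈ 4418.0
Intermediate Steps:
C(E, S) = 2 + 1/(2*(12 + E + S)) (C(E, S) = 2 + 1/(2*((S + E) + 12)) = 2 + 1/(2*((E + S) + 12)) = 2 + 1/(2*(12 + E + S)))
4420 - C(-63, 23) = 4420 - (49/2 + 2*(-63) + 2*23)/(12 - 63 + 23) = 4420 - (49/2 - 126 + 46)/(-28) = 4420 - (-1)*(-111)/(28*2) = 4420 - 1*111/56 = 4420 - 111/56 = 247409/56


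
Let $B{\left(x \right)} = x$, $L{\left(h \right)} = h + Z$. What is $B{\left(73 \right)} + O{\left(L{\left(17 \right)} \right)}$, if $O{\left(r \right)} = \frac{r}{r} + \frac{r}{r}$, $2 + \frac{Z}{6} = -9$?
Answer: $75$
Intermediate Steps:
$Z = -66$ ($Z = -12 + 6 \left(-9\right) = -12 - 54 = -66$)
$L{\left(h \right)} = -66 + h$ ($L{\left(h \right)} = h - 66 = -66 + h$)
$O{\left(r \right)} = 2$ ($O{\left(r \right)} = 1 + 1 = 2$)
$B{\left(73 \right)} + O{\left(L{\left(17 \right)} \right)} = 73 + 2 = 75$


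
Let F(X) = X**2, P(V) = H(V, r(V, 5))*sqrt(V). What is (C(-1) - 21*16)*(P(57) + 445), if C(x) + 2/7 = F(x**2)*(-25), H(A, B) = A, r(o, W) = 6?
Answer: -1125405/7 - 144153*sqrt(57)/7 ≈ -3.1625e+5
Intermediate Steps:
P(V) = V**(3/2) (P(V) = V*sqrt(V) = V**(3/2))
C(x) = -2/7 - 25*x**4 (C(x) = -2/7 + (x**2)**2*(-25) = -2/7 + x**4*(-25) = -2/7 - 25*x**4)
(C(-1) - 21*16)*(P(57) + 445) = ((-2/7 - 25*(-1)**4) - 21*16)*(57**(3/2) + 445) = ((-2/7 - 25*1) - 336)*(57*sqrt(57) + 445) = ((-2/7 - 25) - 336)*(445 + 57*sqrt(57)) = (-177/7 - 336)*(445 + 57*sqrt(57)) = -2529*(445 + 57*sqrt(57))/7 = -1125405/7 - 144153*sqrt(57)/7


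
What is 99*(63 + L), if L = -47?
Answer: 1584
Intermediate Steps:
99*(63 + L) = 99*(63 - 47) = 99*16 = 1584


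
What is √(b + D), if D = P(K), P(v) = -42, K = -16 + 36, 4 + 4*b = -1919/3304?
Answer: I*√470990982/3304 ≈ 6.5685*I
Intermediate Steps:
b = -15135/13216 (b = -1 + (-1919/3304)/4 = -1 + (-1919*1/3304)/4 = -1 + (¼)*(-1919/3304) = -1 - 1919/13216 = -15135/13216 ≈ -1.1452)
K = 20
D = -42
√(b + D) = √(-15135/13216 - 42) = √(-570207/13216) = I*√470990982/3304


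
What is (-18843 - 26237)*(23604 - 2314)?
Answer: -959753200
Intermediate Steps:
(-18843 - 26237)*(23604 - 2314) = -45080*21290 = -959753200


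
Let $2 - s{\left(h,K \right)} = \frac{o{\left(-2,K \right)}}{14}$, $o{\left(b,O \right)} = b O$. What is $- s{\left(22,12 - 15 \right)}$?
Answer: $- \frac{11}{7} \approx -1.5714$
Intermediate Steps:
$o{\left(b,O \right)} = O b$
$s{\left(h,K \right)} = 2 + \frac{K}{7}$ ($s{\left(h,K \right)} = 2 - \frac{K \left(-2\right)}{14} = 2 - - 2 K \frac{1}{14} = 2 - - \frac{K}{7} = 2 + \frac{K}{7}$)
$- s{\left(22,12 - 15 \right)} = - (2 + \frac{12 - 15}{7}) = - (2 + \frac{1}{7} \left(-3\right)) = - (2 - \frac{3}{7}) = \left(-1\right) \frac{11}{7} = - \frac{11}{7}$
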